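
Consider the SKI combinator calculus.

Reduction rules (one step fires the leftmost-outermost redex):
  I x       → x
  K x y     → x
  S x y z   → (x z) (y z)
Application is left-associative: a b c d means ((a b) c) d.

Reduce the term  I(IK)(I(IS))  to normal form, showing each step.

Answer: normal form = KS  (in 4 steps)

Derivation:
  start: I(IK)(I(IS))
  [1] IK(I(IS))
  [2] K(I(IS))
  [3] K(IS)
  [4] KS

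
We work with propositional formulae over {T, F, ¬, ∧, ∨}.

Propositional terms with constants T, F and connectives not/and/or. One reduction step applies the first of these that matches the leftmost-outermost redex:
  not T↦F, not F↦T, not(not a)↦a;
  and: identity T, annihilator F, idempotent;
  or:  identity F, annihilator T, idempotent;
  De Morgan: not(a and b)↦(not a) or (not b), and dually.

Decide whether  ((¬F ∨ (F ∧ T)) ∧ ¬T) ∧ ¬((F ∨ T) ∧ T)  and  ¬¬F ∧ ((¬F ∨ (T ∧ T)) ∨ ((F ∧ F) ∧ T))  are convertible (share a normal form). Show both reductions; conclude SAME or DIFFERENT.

Term A:
  start: ((¬F ∨ (F ∧ T)) ∧ ¬T) ∧ ¬((F ∨ T) ∧ T)
  →1  ((T ∨ (F ∧ T)) ∧ ¬T) ∧ ¬((F ∨ T) ∧ T)
  →2  (T ∧ ¬T) ∧ ¬((F ∨ T) ∧ T)
  →3  ¬T ∧ ¬((F ∨ T) ∧ T)
  →4  F ∧ ¬((F ∨ T) ∧ T)
  →5  F

Term B:
  start: ¬¬F ∧ ((¬F ∨ (T ∧ T)) ∨ ((F ∧ F) ∧ T))
  →1  F ∧ ((¬F ∨ (T ∧ T)) ∨ ((F ∧ F) ∧ T))
  →2  F

Answer: SAME — A ⇓ F, B ⇓ F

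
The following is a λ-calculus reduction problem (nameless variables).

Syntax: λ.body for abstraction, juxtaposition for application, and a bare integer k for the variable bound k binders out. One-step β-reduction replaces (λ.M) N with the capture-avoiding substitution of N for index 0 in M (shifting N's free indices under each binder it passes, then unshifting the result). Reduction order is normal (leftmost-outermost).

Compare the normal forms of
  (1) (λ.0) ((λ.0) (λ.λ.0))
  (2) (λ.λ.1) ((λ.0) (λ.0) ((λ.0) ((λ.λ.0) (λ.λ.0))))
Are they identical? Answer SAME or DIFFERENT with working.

Term A:
  start: (λ.0) ((λ.0) (λ.λ.0))
  →1  (λ.0) (λ.λ.0)
  →2  λ.λ.0

Term B:
  start: (λ.λ.1) ((λ.0) (λ.0) ((λ.0) ((λ.λ.0) (λ.λ.0))))
  →1  λ.(λ.0) (λ.0) ((λ.0) ((λ.λ.0) (λ.λ.0)))
  →2  λ.(λ.0) ((λ.0) ((λ.λ.0) (λ.λ.0)))
  →3  λ.(λ.0) ((λ.λ.0) (λ.λ.0))
  →4  λ.(λ.λ.0) (λ.λ.0)
  →5  λ.λ.0

Answer: SAME — A ⇓ λ.λ.0, B ⇓ λ.λ.0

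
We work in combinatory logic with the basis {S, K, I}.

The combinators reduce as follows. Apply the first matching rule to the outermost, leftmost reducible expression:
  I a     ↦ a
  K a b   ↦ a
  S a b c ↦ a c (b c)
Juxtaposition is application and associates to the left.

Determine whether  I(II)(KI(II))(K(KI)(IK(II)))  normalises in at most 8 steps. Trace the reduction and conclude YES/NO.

  start: I(II)(KI(II))(K(KI)(IK(II)))
  [1] II(KI(II))(K(KI)(IK(II)))
  [2] I(KI(II))(K(KI)(IK(II)))
  [3] KI(II)(K(KI)(IK(II)))
  [4] I(K(KI)(IK(II)))
  [5] K(KI)(IK(II))
  [6] KI

Answer: YES — reaches normal form KI in 6 ≤ 8 steps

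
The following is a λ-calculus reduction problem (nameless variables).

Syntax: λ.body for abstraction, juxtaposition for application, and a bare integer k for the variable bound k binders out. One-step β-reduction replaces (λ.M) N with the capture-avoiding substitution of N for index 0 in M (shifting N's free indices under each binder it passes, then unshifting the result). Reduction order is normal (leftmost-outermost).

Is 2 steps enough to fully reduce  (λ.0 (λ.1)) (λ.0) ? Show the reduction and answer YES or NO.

  start: (λ.0 (λ.1)) (λ.0)
  step 1: (λ.0) (λ.λ.0)
  step 2: λ.λ.0

Answer: YES — reaches normal form λ.λ.0 in 2 ≤ 2 steps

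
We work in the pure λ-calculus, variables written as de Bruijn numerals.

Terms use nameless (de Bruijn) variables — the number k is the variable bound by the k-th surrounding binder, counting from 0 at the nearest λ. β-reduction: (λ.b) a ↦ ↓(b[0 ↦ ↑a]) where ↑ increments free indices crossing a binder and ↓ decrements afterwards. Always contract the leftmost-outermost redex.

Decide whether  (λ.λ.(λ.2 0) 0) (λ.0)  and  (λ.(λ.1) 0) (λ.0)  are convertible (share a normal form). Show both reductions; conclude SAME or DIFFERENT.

Term A:
  start: (λ.λ.(λ.2 0) 0) (λ.0)
  step 1: λ.(λ.(λ.0) 0) 0
  step 2: λ.(λ.0) 0
  step 3: λ.0

Term B:
  start: (λ.(λ.1) 0) (λ.0)
  step 1: (λ.λ.0) (λ.0)
  step 2: λ.0

Answer: SAME — A ⇓ λ.0, B ⇓ λ.0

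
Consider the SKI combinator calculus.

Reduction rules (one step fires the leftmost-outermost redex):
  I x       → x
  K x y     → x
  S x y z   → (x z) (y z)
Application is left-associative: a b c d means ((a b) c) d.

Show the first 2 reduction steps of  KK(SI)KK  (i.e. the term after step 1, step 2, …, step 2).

  start: KK(SI)KK
  [1] KKK
  [2] K

Answer: after 2 steps: K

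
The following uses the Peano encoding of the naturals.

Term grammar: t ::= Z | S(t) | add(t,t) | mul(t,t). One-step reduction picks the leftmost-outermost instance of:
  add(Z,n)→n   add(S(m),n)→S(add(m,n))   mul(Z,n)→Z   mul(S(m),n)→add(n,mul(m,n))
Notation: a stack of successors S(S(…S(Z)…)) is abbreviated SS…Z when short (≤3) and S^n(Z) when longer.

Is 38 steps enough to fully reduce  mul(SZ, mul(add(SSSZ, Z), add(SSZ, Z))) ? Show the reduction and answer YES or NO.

  start: mul(SZ, mul(add(SSSZ, Z), add(SSZ, Z)))
  [1] add(mul(add(SSSZ, Z), add(SSZ, Z)), mul(Z, mul(add(SSSZ, Z), add(SSZ, Z))))
  [2] add(mul(S(add(SSZ, Z)), add(SSZ, Z)), mul(Z, mul(add(SSSZ, Z), add(SSZ, Z))))
  [3] add(add(add(SSZ, Z), mul(add(SSZ, Z), add(SSZ, Z))), mul(Z, mul(add(SSSZ, Z), add(SSZ, Z))))
  [4] add(add(S(add(SZ, Z)), mul(add(SSZ, Z), add(SSZ, Z))), mul(Z, mul(add(SSSZ, Z), add(SSZ, Z))))
  [5] add(S(add(add(SZ, Z), mul(add(SSZ, Z), add(SSZ, Z)))), mul(Z, mul(add(SSSZ, Z), add(SSZ, Z))))
  [6] S(add(add(add(SZ, Z), mul(add(SSZ, Z), add(SSZ, Z))), mul(Z, mul(add(SSSZ, Z), add(SSZ, Z)))))
  [7] S(add(add(S(add(Z, Z)), mul(add(SSZ, Z), add(SSZ, Z))), mul(Z, mul(add(SSSZ, Z), add(SSZ, Z)))))
  [8] S(add(S(add(add(Z, Z), mul(add(SSZ, Z), add(SSZ, Z)))), mul(Z, mul(add(SSSZ, Z), add(SSZ, Z)))))
  [9] S(S(add(add(add(Z, Z), mul(add(SSZ, Z), add(SSZ, Z))), mul(Z, mul(add(SSSZ, Z), add(SSZ, Z))))))
  [10] S(S(add(add(Z, mul(add(SSZ, Z), add(SSZ, Z))), mul(Z, mul(add(SSSZ, Z), add(SSZ, Z))))))
  [11] S(S(add(mul(add(SSZ, Z), add(SSZ, Z)), mul(Z, mul(add(SSSZ, Z), add(SSZ, Z))))))
  [12] S(S(add(mul(S(add(SZ, Z)), add(SSZ, Z)), mul(Z, mul(add(SSSZ, Z), add(SSZ, Z))))))
  [13] S(S(add(add(add(SSZ, Z), mul(add(SZ, Z), add(SSZ, Z))), mul(Z, mul(add(SSSZ, Z), add(SSZ, Z))))))
  [14] S(S(add(add(S(add(SZ, Z)), mul(add(SZ, Z), add(SSZ, Z))), mul(Z, mul(add(SSSZ, Z), add(SSZ, Z))))))
  [15] S(S(add(S(add(add(SZ, Z), mul(add(SZ, Z), add(SSZ, Z)))), mul(Z, mul(add(SSSZ, Z), add(SSZ, Z))))))
  [16] S(S(S(add(add(add(SZ, Z), mul(add(SZ, Z), add(SSZ, Z))), mul(Z, mul(add(SSSZ, Z), add(SSZ, Z)))))))
  [17] S(S(S(add(add(S(add(Z, Z)), mul(add(SZ, Z), add(SSZ, Z))), mul(Z, mul(add(SSSZ, Z), add(SSZ, Z)))))))
  [18] S(S(S(add(S(add(add(Z, Z), mul(add(SZ, Z), add(SSZ, Z)))), mul(Z, mul(add(SSSZ, Z), add(SSZ, Z)))))))
  [19] S(S(S(S(add(add(add(Z, Z), mul(add(SZ, Z), add(SSZ, Z))), mul(Z, mul(add(SSSZ, Z), add(SSZ, Z))))))))
  [20] S(S(S(S(add(add(Z, mul(add(SZ, Z), add(SSZ, Z))), mul(Z, mul(add(SSSZ, Z), add(SSZ, Z))))))))
  [21] S(S(S(S(add(mul(add(SZ, Z), add(SSZ, Z)), mul(Z, mul(add(SSSZ, Z), add(SSZ, Z))))))))
  [22] S(S(S(S(add(mul(S(add(Z, Z)), add(SSZ, Z)), mul(Z, mul(add(SSSZ, Z), add(SSZ, Z))))))))
  [23] S(S(S(S(add(add(add(SSZ, Z), mul(add(Z, Z), add(SSZ, Z))), mul(Z, mul(add(SSSZ, Z), add(SSZ, Z))))))))
  [24] S(S(S(S(add(add(S(add(SZ, Z)), mul(add(Z, Z), add(SSZ, Z))), mul(Z, mul(add(SSSZ, Z), add(SSZ, Z))))))))
  [25] S(S(S(S(add(S(add(add(SZ, Z), mul(add(Z, Z), add(SSZ, Z)))), mul(Z, mul(add(SSSZ, Z), add(SSZ, Z))))))))
  [26] S(S(S(S(S(add(add(add(SZ, Z), mul(add(Z, Z), add(SSZ, Z))), mul(Z, mul(add(SSSZ, Z), add(SSZ, Z)))))))))
  [27] S(S(S(S(S(add(add(S(add(Z, Z)), mul(add(Z, Z), add(SSZ, Z))), mul(Z, mul(add(SSSZ, Z), add(SSZ, Z)))))))))
  [28] S(S(S(S(S(add(S(add(add(Z, Z), mul(add(Z, Z), add(SSZ, Z)))), mul(Z, mul(add(SSSZ, Z), add(SSZ, Z)))))))))
  [29] S(S(S(S(S(S(add(add(add(Z, Z), mul(add(Z, Z), add(SSZ, Z))), mul(Z, mul(add(SSSZ, Z), add(SSZ, Z))))))))))
  [30] S(S(S(S(S(S(add(add(Z, mul(add(Z, Z), add(SSZ, Z))), mul(Z, mul(add(SSSZ, Z), add(SSZ, Z))))))))))
  [31] S(S(S(S(S(S(add(mul(add(Z, Z), add(SSZ, Z)), mul(Z, mul(add(SSSZ, Z), add(SSZ, Z))))))))))
  [32] S(S(S(S(S(S(add(mul(Z, add(SSZ, Z)), mul(Z, mul(add(SSSZ, Z), add(SSZ, Z))))))))))
  [33] S(S(S(S(S(S(add(Z, mul(Z, mul(add(SSSZ, Z), add(SSZ, Z))))))))))
  [34] S(S(S(S(S(S(mul(Z, mul(add(SSSZ, Z), add(SSZ, Z)))))))))
  [35] S^6(Z)

Answer: YES — reaches normal form S^6(Z) in 35 ≤ 38 steps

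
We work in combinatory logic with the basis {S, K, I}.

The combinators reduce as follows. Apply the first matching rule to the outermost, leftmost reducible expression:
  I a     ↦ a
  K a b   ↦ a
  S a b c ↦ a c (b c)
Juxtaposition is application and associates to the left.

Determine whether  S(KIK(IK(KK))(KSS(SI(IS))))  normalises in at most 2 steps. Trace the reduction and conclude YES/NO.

Answer: NO — after 2 steps the term is S(IK(KK)(KSS(SI(IS)))), not yet normal

Reduction:
  start: S(KIK(IK(KK))(KSS(SI(IS))))
  step 1: S(I(IK(KK))(KSS(SI(IS))))
  step 2: S(IK(KK)(KSS(SI(IS))))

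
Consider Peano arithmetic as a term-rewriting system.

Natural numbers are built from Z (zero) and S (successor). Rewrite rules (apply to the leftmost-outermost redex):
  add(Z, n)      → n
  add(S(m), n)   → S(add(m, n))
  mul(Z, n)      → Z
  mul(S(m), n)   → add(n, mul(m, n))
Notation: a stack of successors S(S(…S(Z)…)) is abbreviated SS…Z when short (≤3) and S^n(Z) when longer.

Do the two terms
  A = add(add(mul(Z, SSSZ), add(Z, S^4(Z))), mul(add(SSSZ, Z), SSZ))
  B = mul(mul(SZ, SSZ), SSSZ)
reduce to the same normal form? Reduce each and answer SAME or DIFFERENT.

Term A:
  start: add(add(mul(Z, SSSZ), add(Z, S^4(Z))), mul(add(SSSZ, Z), SSZ))
  step 1: add(add(Z, add(Z, S^4(Z))), mul(add(SSSZ, Z), SSZ))
  step 2: add(add(Z, S^4(Z)), mul(add(SSSZ, Z), SSZ))
  step 3: add(S^4(Z), mul(add(SSSZ, Z), SSZ))
  step 4: S(add(SSSZ, mul(add(SSSZ, Z), SSZ)))
  step 5: S(S(add(SSZ, mul(add(SSSZ, Z), SSZ))))
  step 6: S(S(S(add(SZ, mul(add(SSSZ, Z), SSZ)))))
  step 7: S(S(S(S(add(Z, mul(add(SSSZ, Z), SSZ))))))
  step 8: S(S(S(S(mul(add(SSSZ, Z), SSZ)))))
  step 9: S(S(S(S(mul(S(add(SSZ, Z)), SSZ)))))
  step 10: S(S(S(S(add(SSZ, mul(add(SSZ, Z), SSZ))))))
  step 11: S(S(S(S(S(add(SZ, mul(add(SSZ, Z), SSZ)))))))
  step 12: S(S(S(S(S(S(add(Z, mul(add(SSZ, Z), SSZ))))))))
  step 13: S(S(S(S(S(S(mul(add(SSZ, Z), SSZ)))))))
  step 14: S(S(S(S(S(S(mul(S(add(SZ, Z)), SSZ)))))))
  step 15: S(S(S(S(S(S(add(SSZ, mul(add(SZ, Z), SSZ))))))))
  step 16: S(S(S(S(S(S(S(add(SZ, mul(add(SZ, Z), SSZ)))))))))
  step 17: S(S(S(S(S(S(S(S(add(Z, mul(add(SZ, Z), SSZ))))))))))
  step 18: S(S(S(S(S(S(S(S(mul(add(SZ, Z), SSZ)))))))))
  step 19: S(S(S(S(S(S(S(S(mul(S(add(Z, Z)), SSZ)))))))))
  step 20: S(S(S(S(S(S(S(S(add(SSZ, mul(add(Z, Z), SSZ))))))))))
  step 21: S(S(S(S(S(S(S(S(S(add(SZ, mul(add(Z, Z), SSZ)))))))))))
  step 22: S(S(S(S(S(S(S(S(S(S(add(Z, mul(add(Z, Z), SSZ))))))))))))
  step 23: S(S(S(S(S(S(S(S(S(S(mul(add(Z, Z), SSZ)))))))))))
  step 24: S(S(S(S(S(S(S(S(S(S(mul(Z, SSZ)))))))))))
  step 25: S^10(Z)

Term B:
  start: mul(mul(SZ, SSZ), SSSZ)
  step 1: mul(add(SSZ, mul(Z, SSZ)), SSSZ)
  step 2: mul(S(add(SZ, mul(Z, SSZ))), SSSZ)
  step 3: add(SSSZ, mul(add(SZ, mul(Z, SSZ)), SSSZ))
  step 4: S(add(SSZ, mul(add(SZ, mul(Z, SSZ)), SSSZ)))
  step 5: S(S(add(SZ, mul(add(SZ, mul(Z, SSZ)), SSSZ))))
  step 6: S(S(S(add(Z, mul(add(SZ, mul(Z, SSZ)), SSSZ)))))
  step 7: S(S(S(mul(add(SZ, mul(Z, SSZ)), SSSZ))))
  step 8: S(S(S(mul(S(add(Z, mul(Z, SSZ))), SSSZ))))
  step 9: S(S(S(add(SSSZ, mul(add(Z, mul(Z, SSZ)), SSSZ)))))
  step 10: S(S(S(S(add(SSZ, mul(add(Z, mul(Z, SSZ)), SSSZ))))))
  step 11: S(S(S(S(S(add(SZ, mul(add(Z, mul(Z, SSZ)), SSSZ)))))))
  step 12: S(S(S(S(S(S(add(Z, mul(add(Z, mul(Z, SSZ)), SSSZ))))))))
  step 13: S(S(S(S(S(S(mul(add(Z, mul(Z, SSZ)), SSSZ)))))))
  step 14: S(S(S(S(S(S(mul(mul(Z, SSZ), SSSZ)))))))
  step 15: S(S(S(S(S(S(mul(Z, SSSZ)))))))
  step 16: S^6(Z)

Answer: DIFFERENT — A ⇓ S^10(Z), B ⇓ S^6(Z)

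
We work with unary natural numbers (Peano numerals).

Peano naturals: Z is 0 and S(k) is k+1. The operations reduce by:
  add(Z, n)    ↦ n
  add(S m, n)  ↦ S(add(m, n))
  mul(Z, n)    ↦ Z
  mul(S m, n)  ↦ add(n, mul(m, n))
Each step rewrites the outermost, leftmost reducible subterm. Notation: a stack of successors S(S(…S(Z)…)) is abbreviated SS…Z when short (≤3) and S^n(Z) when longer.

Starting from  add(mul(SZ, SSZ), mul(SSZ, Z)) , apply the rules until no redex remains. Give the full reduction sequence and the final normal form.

  start: add(mul(SZ, SSZ), mul(SSZ, Z))
  [1] add(add(SSZ, mul(Z, SSZ)), mul(SSZ, Z))
  [2] add(S(add(SZ, mul(Z, SSZ))), mul(SSZ, Z))
  [3] S(add(add(SZ, mul(Z, SSZ)), mul(SSZ, Z)))
  [4] S(add(S(add(Z, mul(Z, SSZ))), mul(SSZ, Z)))
  [5] S(S(add(add(Z, mul(Z, SSZ)), mul(SSZ, Z))))
  [6] S(S(add(mul(Z, SSZ), mul(SSZ, Z))))
  [7] S(S(add(Z, mul(SSZ, Z))))
  [8] S(S(mul(SSZ, Z)))
  [9] S(S(add(Z, mul(SZ, Z))))
  [10] S(S(mul(SZ, Z)))
  [11] S(S(add(Z, mul(Z, Z))))
  [12] S(S(mul(Z, Z)))
  [13] SSZ

Answer: normal form = SSZ  (in 13 steps)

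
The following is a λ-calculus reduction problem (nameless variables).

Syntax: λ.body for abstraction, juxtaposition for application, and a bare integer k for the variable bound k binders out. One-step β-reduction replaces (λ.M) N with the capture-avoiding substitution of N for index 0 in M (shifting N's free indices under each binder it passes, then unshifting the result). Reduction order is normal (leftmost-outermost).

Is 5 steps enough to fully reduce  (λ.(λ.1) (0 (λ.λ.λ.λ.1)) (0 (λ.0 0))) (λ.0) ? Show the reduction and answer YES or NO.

Answer: YES — reaches normal form λ.0 0 in 4 ≤ 5 steps

Reduction:
  start: (λ.(λ.1) (0 (λ.λ.λ.λ.1)) (0 (λ.0 0))) (λ.0)
  step 1: (λ.λ.0) ((λ.0) (λ.λ.λ.λ.1)) ((λ.0) (λ.0 0))
  step 2: (λ.0) ((λ.0) (λ.0 0))
  step 3: (λ.0) (λ.0 0)
  step 4: λ.0 0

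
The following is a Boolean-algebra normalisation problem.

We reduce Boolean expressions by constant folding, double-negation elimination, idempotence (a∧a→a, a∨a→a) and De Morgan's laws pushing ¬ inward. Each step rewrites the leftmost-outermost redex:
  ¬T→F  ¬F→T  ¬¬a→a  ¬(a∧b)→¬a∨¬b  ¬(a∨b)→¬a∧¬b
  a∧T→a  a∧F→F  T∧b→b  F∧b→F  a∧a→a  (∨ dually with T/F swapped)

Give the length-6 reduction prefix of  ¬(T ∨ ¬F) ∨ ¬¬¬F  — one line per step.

  start: ¬(T ∨ ¬F) ∨ ¬¬¬F
  →1  (¬T ∧ ¬¬F) ∨ ¬¬¬F
  →2  (F ∧ ¬¬F) ∨ ¬¬¬F
  →3  F ∨ ¬¬¬F
  →4  ¬¬¬F
  →5  ¬F
  →6  T

Answer: after 6 steps: T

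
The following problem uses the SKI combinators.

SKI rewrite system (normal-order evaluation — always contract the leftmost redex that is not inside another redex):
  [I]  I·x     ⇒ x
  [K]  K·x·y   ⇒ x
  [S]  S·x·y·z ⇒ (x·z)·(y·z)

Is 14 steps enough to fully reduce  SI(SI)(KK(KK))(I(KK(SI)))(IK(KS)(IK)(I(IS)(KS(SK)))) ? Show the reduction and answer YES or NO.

Answer: YES — reaches normal form S(KS) in 13 ≤ 14 steps

Reduction:
  start: SI(SI)(KK(KK))(I(KK(SI)))(IK(KS)(IK)(I(IS)(KS(SK))))
  step 1: I(KK(KK))(SI(KK(KK)))(I(KK(SI)))(IK(KS)(IK)(I(IS)(KS(SK))))
  step 2: KK(KK)(SI(KK(KK)))(I(KK(SI)))(IK(KS)(IK)(I(IS)(KS(SK))))
  step 3: K(SI(KK(KK)))(I(KK(SI)))(IK(KS)(IK)(I(IS)(KS(SK))))
  step 4: SI(KK(KK))(IK(KS)(IK)(I(IS)(KS(SK))))
  step 5: I(IK(KS)(IK)(I(IS)(KS(SK))))(KK(KK)(IK(KS)(IK)(I(IS)(KS(SK)))))
  step 6: IK(KS)(IK)(I(IS)(KS(SK)))(KK(KK)(IK(KS)(IK)(I(IS)(KS(SK)))))
  step 7: K(KS)(IK)(I(IS)(KS(SK)))(KK(KK)(IK(KS)(IK)(I(IS)(KS(SK)))))
  step 8: KS(I(IS)(KS(SK)))(KK(KK)(IK(KS)(IK)(I(IS)(KS(SK)))))
  step 9: S(KK(KK)(IK(KS)(IK)(I(IS)(KS(SK)))))
  step 10: S(K(IK(KS)(IK)(I(IS)(KS(SK)))))
  step 11: S(K(K(KS)(IK)(I(IS)(KS(SK)))))
  step 12: S(K(KS(I(IS)(KS(SK)))))
  step 13: S(KS)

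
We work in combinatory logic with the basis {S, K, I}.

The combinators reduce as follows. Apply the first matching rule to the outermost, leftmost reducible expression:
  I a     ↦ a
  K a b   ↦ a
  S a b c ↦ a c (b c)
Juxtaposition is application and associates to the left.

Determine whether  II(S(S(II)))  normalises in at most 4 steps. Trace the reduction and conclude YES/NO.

  start: II(S(S(II)))
  [1] I(S(S(II)))
  [2] S(S(II))
  [3] S(SI)

Answer: YES — reaches normal form S(SI) in 3 ≤ 4 steps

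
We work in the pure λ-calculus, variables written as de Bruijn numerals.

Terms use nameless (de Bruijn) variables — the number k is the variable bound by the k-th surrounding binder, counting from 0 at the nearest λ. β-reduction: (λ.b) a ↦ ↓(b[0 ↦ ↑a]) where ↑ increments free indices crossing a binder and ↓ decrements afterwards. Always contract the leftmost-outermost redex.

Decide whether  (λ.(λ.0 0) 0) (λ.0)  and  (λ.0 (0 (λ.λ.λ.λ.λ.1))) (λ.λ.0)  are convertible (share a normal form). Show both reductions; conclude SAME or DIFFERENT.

Term A:
  start: (λ.(λ.0 0) 0) (λ.0)
  [1] (λ.0 0) (λ.0)
  [2] (λ.0) (λ.0)
  [3] λ.0

Term B:
  start: (λ.0 (0 (λ.λ.λ.λ.λ.1))) (λ.λ.0)
  [1] (λ.λ.0) ((λ.λ.0) (λ.λ.λ.λ.λ.1))
  [2] λ.0

Answer: SAME — A ⇓ λ.0, B ⇓ λ.0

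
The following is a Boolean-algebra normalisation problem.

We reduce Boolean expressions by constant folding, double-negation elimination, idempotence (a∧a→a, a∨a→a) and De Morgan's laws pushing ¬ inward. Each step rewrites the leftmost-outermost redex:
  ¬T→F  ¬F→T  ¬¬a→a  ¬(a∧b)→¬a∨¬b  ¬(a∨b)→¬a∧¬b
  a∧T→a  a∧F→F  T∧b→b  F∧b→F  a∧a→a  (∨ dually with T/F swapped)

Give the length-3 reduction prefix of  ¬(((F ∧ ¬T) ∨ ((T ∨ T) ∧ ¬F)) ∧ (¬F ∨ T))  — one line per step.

  start: ¬(((F ∧ ¬T) ∨ ((T ∨ T) ∧ ¬F)) ∧ (¬F ∨ T))
  [1] ¬((F ∧ ¬T) ∨ ((T ∨ T) ∧ ¬F)) ∨ ¬(¬F ∨ T)
  [2] (¬(F ∧ ¬T) ∧ ¬((T ∨ T) ∧ ¬F)) ∨ ¬(¬F ∨ T)
  [3] ((¬F ∨ ¬¬T) ∧ ¬((T ∨ T) ∧ ¬F)) ∨ ¬(¬F ∨ T)

Answer: after 3 steps: ((¬F ∨ ¬¬T) ∧ ¬((T ∨ T) ∧ ¬F)) ∨ ¬(¬F ∨ T)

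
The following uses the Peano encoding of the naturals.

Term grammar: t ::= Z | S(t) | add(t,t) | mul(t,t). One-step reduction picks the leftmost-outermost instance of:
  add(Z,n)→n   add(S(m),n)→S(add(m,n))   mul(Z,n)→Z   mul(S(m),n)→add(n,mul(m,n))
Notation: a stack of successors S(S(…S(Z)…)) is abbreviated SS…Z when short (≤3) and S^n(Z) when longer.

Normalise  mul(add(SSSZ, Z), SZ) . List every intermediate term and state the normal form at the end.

  start: mul(add(SSSZ, Z), SZ)
  step 1: mul(S(add(SSZ, Z)), SZ)
  step 2: add(SZ, mul(add(SSZ, Z), SZ))
  step 3: S(add(Z, mul(add(SSZ, Z), SZ)))
  step 4: S(mul(add(SSZ, Z), SZ))
  step 5: S(mul(S(add(SZ, Z)), SZ))
  step 6: S(add(SZ, mul(add(SZ, Z), SZ)))
  step 7: S(S(add(Z, mul(add(SZ, Z), SZ))))
  step 8: S(S(mul(add(SZ, Z), SZ)))
  step 9: S(S(mul(S(add(Z, Z)), SZ)))
  step 10: S(S(add(SZ, mul(add(Z, Z), SZ))))
  step 11: S(S(S(add(Z, mul(add(Z, Z), SZ)))))
  step 12: S(S(S(mul(add(Z, Z), SZ))))
  step 13: S(S(S(mul(Z, SZ))))
  step 14: SSSZ

Answer: normal form = SSSZ  (in 14 steps)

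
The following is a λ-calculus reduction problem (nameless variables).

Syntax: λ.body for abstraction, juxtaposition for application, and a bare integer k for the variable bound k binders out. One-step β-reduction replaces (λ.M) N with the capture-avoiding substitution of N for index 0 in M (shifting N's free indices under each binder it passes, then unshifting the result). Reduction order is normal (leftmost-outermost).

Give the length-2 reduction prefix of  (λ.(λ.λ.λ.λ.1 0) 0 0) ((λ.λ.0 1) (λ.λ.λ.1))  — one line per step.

Answer: after 2 steps: (λ.λ.λ.1 0) ((λ.λ.0 1) (λ.λ.λ.1))

Reduction:
  start: (λ.(λ.λ.λ.λ.1 0) 0 0) ((λ.λ.0 1) (λ.λ.λ.1))
  step 1: (λ.λ.λ.λ.1 0) ((λ.λ.0 1) (λ.λ.λ.1)) ((λ.λ.0 1) (λ.λ.λ.1))
  step 2: (λ.λ.λ.1 0) ((λ.λ.0 1) (λ.λ.λ.1))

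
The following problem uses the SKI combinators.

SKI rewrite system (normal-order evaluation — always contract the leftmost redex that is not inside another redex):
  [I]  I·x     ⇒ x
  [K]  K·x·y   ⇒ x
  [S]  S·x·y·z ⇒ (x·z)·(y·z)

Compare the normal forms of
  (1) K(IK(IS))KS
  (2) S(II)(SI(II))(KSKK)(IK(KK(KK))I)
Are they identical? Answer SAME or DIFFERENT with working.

Answer: DIFFERENT — A ⇓ S, B ⇓ K

Reduction:
Term A:
  start: K(IK(IS))KS
  →1  IK(IS)S
  →2  K(IS)S
  →3  IS
  →4  S

Term B:
  start: S(II)(SI(II))(KSKK)(IK(KK(KK))I)
  →1  II(KSKK)(SI(II)(KSKK))(IK(KK(KK))I)
  →2  I(KSKK)(SI(II)(KSKK))(IK(KK(KK))I)
  →3  KSKK(SI(II)(KSKK))(IK(KK(KK))I)
  →4  SK(SI(II)(KSKK))(IK(KK(KK))I)
  →5  K(IK(KK(KK))I)(SI(II)(KSKK)(IK(KK(KK))I))
  →6  IK(KK(KK))I
  →7  K(KK(KK))I
  →8  KK(KK)
  →9  K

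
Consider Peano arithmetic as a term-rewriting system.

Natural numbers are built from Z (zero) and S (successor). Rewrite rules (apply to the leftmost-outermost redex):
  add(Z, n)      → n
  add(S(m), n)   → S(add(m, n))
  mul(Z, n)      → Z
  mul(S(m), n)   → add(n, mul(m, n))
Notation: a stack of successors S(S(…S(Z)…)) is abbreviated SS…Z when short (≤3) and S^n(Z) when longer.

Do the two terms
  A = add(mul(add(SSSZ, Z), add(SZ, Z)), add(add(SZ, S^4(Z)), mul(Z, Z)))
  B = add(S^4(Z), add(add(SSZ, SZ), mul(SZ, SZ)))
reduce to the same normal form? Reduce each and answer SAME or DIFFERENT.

Answer: SAME — A ⇓ S^8(Z), B ⇓ S^8(Z)

Reduction:
Term A:
  start: add(mul(add(SSSZ, Z), add(SZ, Z)), add(add(SZ, S^4(Z)), mul(Z, Z)))
  →1  add(mul(S(add(SSZ, Z)), add(SZ, Z)), add(add(SZ, S^4(Z)), mul(Z, Z)))
  →2  add(add(add(SZ, Z), mul(add(SSZ, Z), add(SZ, Z))), add(add(SZ, S^4(Z)), mul(Z, Z)))
  →3  add(add(S(add(Z, Z)), mul(add(SSZ, Z), add(SZ, Z))), add(add(SZ, S^4(Z)), mul(Z, Z)))
  →4  add(S(add(add(Z, Z), mul(add(SSZ, Z), add(SZ, Z)))), add(add(SZ, S^4(Z)), mul(Z, Z)))
  →5  S(add(add(add(Z, Z), mul(add(SSZ, Z), add(SZ, Z))), add(add(SZ, S^4(Z)), mul(Z, Z))))
  →6  S(add(add(Z, mul(add(SSZ, Z), add(SZ, Z))), add(add(SZ, S^4(Z)), mul(Z, Z))))
  →7  S(add(mul(add(SSZ, Z), add(SZ, Z)), add(add(SZ, S^4(Z)), mul(Z, Z))))
  →8  S(add(mul(S(add(SZ, Z)), add(SZ, Z)), add(add(SZ, S^4(Z)), mul(Z, Z))))
  →9  S(add(add(add(SZ, Z), mul(add(SZ, Z), add(SZ, Z))), add(add(SZ, S^4(Z)), mul(Z, Z))))
  →10  S(add(add(S(add(Z, Z)), mul(add(SZ, Z), add(SZ, Z))), add(add(SZ, S^4(Z)), mul(Z, Z))))
  →11  S(add(S(add(add(Z, Z), mul(add(SZ, Z), add(SZ, Z)))), add(add(SZ, S^4(Z)), mul(Z, Z))))
  →12  S(S(add(add(add(Z, Z), mul(add(SZ, Z), add(SZ, Z))), add(add(SZ, S^4(Z)), mul(Z, Z)))))
  →13  S(S(add(add(Z, mul(add(SZ, Z), add(SZ, Z))), add(add(SZ, S^4(Z)), mul(Z, Z)))))
  →14  S(S(add(mul(add(SZ, Z), add(SZ, Z)), add(add(SZ, S^4(Z)), mul(Z, Z)))))
  →15  S(S(add(mul(S(add(Z, Z)), add(SZ, Z)), add(add(SZ, S^4(Z)), mul(Z, Z)))))
  →16  S(S(add(add(add(SZ, Z), mul(add(Z, Z), add(SZ, Z))), add(add(SZ, S^4(Z)), mul(Z, Z)))))
  →17  S(S(add(add(S(add(Z, Z)), mul(add(Z, Z), add(SZ, Z))), add(add(SZ, S^4(Z)), mul(Z, Z)))))
  →18  S(S(add(S(add(add(Z, Z), mul(add(Z, Z), add(SZ, Z)))), add(add(SZ, S^4(Z)), mul(Z, Z)))))
  →19  S(S(S(add(add(add(Z, Z), mul(add(Z, Z), add(SZ, Z))), add(add(SZ, S^4(Z)), mul(Z, Z))))))
  →20  S(S(S(add(add(Z, mul(add(Z, Z), add(SZ, Z))), add(add(SZ, S^4(Z)), mul(Z, Z))))))
  →21  S(S(S(add(mul(add(Z, Z), add(SZ, Z)), add(add(SZ, S^4(Z)), mul(Z, Z))))))
  →22  S(S(S(add(mul(Z, add(SZ, Z)), add(add(SZ, S^4(Z)), mul(Z, Z))))))
  →23  S(S(S(add(Z, add(add(SZ, S^4(Z)), mul(Z, Z))))))
  →24  S(S(S(add(add(SZ, S^4(Z)), mul(Z, Z)))))
  →25  S(S(S(add(S(add(Z, S^4(Z))), mul(Z, Z)))))
  →26  S(S(S(S(add(add(Z, S^4(Z)), mul(Z, Z))))))
  →27  S(S(S(S(add(S^4(Z), mul(Z, Z))))))
  →28  S(S(S(S(S(add(SSSZ, mul(Z, Z)))))))
  →29  S(S(S(S(S(S(add(SSZ, mul(Z, Z))))))))
  →30  S(S(S(S(S(S(S(add(SZ, mul(Z, Z)))))))))
  →31  S(S(S(S(S(S(S(S(add(Z, mul(Z, Z))))))))))
  →32  S(S(S(S(S(S(S(S(mul(Z, Z)))))))))
  →33  S^8(Z)

Term B:
  start: add(S^4(Z), add(add(SSZ, SZ), mul(SZ, SZ)))
  →1  S(add(SSSZ, add(add(SSZ, SZ), mul(SZ, SZ))))
  →2  S(S(add(SSZ, add(add(SSZ, SZ), mul(SZ, SZ)))))
  →3  S(S(S(add(SZ, add(add(SSZ, SZ), mul(SZ, SZ))))))
  →4  S(S(S(S(add(Z, add(add(SSZ, SZ), mul(SZ, SZ)))))))
  →5  S(S(S(S(add(add(SSZ, SZ), mul(SZ, SZ))))))
  →6  S(S(S(S(add(S(add(SZ, SZ)), mul(SZ, SZ))))))
  →7  S(S(S(S(S(add(add(SZ, SZ), mul(SZ, SZ)))))))
  →8  S(S(S(S(S(add(S(add(Z, SZ)), mul(SZ, SZ)))))))
  →9  S(S(S(S(S(S(add(add(Z, SZ), mul(SZ, SZ))))))))
  →10  S(S(S(S(S(S(add(SZ, mul(SZ, SZ))))))))
  →11  S(S(S(S(S(S(S(add(Z, mul(SZ, SZ)))))))))
  →12  S(S(S(S(S(S(S(mul(SZ, SZ))))))))
  →13  S(S(S(S(S(S(S(add(SZ, mul(Z, SZ)))))))))
  →14  S(S(S(S(S(S(S(S(add(Z, mul(Z, SZ))))))))))
  →15  S(S(S(S(S(S(S(S(mul(Z, SZ)))))))))
  →16  S^8(Z)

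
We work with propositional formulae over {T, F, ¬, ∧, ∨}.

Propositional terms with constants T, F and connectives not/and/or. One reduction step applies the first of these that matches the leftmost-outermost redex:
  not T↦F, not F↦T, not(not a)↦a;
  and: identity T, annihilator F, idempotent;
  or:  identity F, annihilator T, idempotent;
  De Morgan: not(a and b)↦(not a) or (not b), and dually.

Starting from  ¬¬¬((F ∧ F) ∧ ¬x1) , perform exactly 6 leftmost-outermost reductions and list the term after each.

  start: ¬¬¬((F ∧ F) ∧ ¬x1)
  step 1: ¬((F ∧ F) ∧ ¬x1)
  step 2: ¬(F ∧ F) ∨ ¬¬x1
  step 3: (¬F ∨ ¬F) ∨ ¬¬x1
  step 4: ¬F ∨ ¬¬x1
  step 5: T ∨ ¬¬x1
  step 6: T

Answer: after 6 steps: T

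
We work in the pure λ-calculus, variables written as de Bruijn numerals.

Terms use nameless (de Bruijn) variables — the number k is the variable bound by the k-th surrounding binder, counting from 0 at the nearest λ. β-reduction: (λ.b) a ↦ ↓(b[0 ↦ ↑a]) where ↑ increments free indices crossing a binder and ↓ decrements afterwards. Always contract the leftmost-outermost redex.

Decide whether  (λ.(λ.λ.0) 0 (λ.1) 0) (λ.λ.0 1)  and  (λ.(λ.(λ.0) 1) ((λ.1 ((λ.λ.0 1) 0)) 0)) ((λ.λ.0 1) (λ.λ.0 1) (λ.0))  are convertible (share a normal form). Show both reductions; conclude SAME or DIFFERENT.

Term A:
  start: (λ.(λ.λ.0) 0 (λ.1) 0) (λ.λ.0 1)
  →1  (λ.λ.0) (λ.λ.0 1) (λ.λ.λ.0 1) (λ.λ.0 1)
  →2  (λ.0) (λ.λ.λ.0 1) (λ.λ.0 1)
  →3  (λ.λ.λ.0 1) (λ.λ.0 1)
  →4  λ.λ.0 1

Term B:
  start: (λ.(λ.(λ.0) 1) ((λ.1 ((λ.λ.0 1) 0)) 0)) ((λ.λ.0 1) (λ.λ.0 1) (λ.0))
  →1  (λ.(λ.0) ((λ.λ.0 1) (λ.λ.0 1) (λ.0))) ((λ.(λ.λ.0 1) (λ.λ.0 1) (λ.0) ((λ.λ.0 1) 0)) ((λ.λ.0 1) (λ.λ.0 1) (λ.0)))
  →2  (λ.0) ((λ.λ.0 1) (λ.λ.0 1) (λ.0))
  →3  (λ.λ.0 1) (λ.λ.0 1) (λ.0)
  →4  (λ.0 (λ.λ.0 1)) (λ.0)
  →5  (λ.0) (λ.λ.0 1)
  →6  λ.λ.0 1

Answer: SAME — A ⇓ λ.λ.0 1, B ⇓ λ.λ.0 1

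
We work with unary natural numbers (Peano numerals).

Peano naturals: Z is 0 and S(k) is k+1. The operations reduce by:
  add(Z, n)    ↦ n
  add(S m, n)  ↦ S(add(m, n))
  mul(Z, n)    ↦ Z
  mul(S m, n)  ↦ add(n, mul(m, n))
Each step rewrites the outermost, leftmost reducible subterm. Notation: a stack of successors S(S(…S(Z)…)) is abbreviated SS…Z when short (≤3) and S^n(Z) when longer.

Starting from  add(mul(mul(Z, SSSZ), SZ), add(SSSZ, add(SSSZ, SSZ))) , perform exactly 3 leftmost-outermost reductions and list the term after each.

  start: add(mul(mul(Z, SSSZ), SZ), add(SSSZ, add(SSSZ, SSZ)))
  step 1: add(mul(Z, SZ), add(SSSZ, add(SSSZ, SSZ)))
  step 2: add(Z, add(SSSZ, add(SSSZ, SSZ)))
  step 3: add(SSSZ, add(SSSZ, SSZ))

Answer: after 3 steps: add(SSSZ, add(SSSZ, SSZ))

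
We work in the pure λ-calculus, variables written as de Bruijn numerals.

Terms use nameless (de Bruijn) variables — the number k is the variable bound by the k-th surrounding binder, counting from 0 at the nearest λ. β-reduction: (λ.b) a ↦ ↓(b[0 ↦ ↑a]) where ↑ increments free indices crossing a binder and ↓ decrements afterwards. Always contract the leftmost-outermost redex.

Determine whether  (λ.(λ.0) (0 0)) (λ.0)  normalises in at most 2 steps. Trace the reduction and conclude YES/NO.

  start: (λ.(λ.0) (0 0)) (λ.0)
  →1  (λ.0) ((λ.0) (λ.0))
  →2  (λ.0) (λ.0)

Answer: NO — after 2 steps the term is (λ.0) (λ.0), not yet normal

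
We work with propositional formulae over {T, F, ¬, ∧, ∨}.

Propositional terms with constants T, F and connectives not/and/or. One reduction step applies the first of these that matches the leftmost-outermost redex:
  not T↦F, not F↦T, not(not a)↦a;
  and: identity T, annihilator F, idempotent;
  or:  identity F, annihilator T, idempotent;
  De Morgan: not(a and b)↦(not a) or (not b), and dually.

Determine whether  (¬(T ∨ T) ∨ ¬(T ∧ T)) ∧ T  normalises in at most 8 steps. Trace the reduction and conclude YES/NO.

  start: (¬(T ∨ T) ∨ ¬(T ∧ T)) ∧ T
  step 1: ¬(T ∨ T) ∨ ¬(T ∧ T)
  step 2: (¬T ∧ ¬T) ∨ ¬(T ∧ T)
  step 3: ¬T ∨ ¬(T ∧ T)
  step 4: F ∨ ¬(T ∧ T)
  step 5: ¬(T ∧ T)
  step 6: ¬T ∨ ¬T
  step 7: ¬T
  step 8: F

Answer: YES — reaches normal form F in 8 ≤ 8 steps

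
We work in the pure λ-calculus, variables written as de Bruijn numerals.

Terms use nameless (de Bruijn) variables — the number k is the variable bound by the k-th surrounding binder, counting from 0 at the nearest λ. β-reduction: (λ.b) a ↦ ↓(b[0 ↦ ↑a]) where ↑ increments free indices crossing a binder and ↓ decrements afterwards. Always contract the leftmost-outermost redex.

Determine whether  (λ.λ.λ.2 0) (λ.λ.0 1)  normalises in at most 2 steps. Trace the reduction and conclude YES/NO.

  start: (λ.λ.λ.2 0) (λ.λ.0 1)
  →1  λ.λ.(λ.λ.0 1) 0
  →2  λ.λ.λ.0 1

Answer: YES — reaches normal form λ.λ.λ.0 1 in 2 ≤ 2 steps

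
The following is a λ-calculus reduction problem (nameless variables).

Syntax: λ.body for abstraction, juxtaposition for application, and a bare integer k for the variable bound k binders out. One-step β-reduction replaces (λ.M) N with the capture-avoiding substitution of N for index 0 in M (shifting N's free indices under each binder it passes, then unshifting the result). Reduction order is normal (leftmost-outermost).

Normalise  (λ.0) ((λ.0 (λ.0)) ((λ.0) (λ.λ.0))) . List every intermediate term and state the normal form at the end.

Answer: normal form = λ.0  (in 4 steps)

Derivation:
  start: (λ.0) ((λ.0 (λ.0)) ((λ.0) (λ.λ.0)))
  →1  (λ.0 (λ.0)) ((λ.0) (λ.λ.0))
  →2  (λ.0) (λ.λ.0) (λ.0)
  →3  (λ.λ.0) (λ.0)
  →4  λ.0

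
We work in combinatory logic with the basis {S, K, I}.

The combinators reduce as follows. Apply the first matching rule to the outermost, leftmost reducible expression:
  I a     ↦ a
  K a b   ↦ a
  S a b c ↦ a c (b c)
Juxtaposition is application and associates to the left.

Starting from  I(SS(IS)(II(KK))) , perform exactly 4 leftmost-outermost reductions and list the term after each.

  start: I(SS(IS)(II(KK)))
  [1] SS(IS)(II(KK))
  [2] S(II(KK))(IS(II(KK)))
  [3] S(I(KK))(IS(II(KK)))
  [4] S(KK)(IS(II(KK)))

Answer: after 4 steps: S(KK)(IS(II(KK)))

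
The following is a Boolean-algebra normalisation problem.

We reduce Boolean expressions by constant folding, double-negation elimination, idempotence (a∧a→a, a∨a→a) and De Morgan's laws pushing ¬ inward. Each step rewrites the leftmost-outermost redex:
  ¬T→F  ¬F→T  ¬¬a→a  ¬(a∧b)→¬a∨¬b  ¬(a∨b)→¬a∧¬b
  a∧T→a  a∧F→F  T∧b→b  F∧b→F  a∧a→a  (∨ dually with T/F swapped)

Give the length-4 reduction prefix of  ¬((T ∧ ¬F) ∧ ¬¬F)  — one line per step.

Answer: after 4 steps: ¬¬F ∨ ¬¬¬F

Working:
  start: ¬((T ∧ ¬F) ∧ ¬¬F)
  step 1: ¬(T ∧ ¬F) ∨ ¬¬¬F
  step 2: (¬T ∨ ¬¬F) ∨ ¬¬¬F
  step 3: (F ∨ ¬¬F) ∨ ¬¬¬F
  step 4: ¬¬F ∨ ¬¬¬F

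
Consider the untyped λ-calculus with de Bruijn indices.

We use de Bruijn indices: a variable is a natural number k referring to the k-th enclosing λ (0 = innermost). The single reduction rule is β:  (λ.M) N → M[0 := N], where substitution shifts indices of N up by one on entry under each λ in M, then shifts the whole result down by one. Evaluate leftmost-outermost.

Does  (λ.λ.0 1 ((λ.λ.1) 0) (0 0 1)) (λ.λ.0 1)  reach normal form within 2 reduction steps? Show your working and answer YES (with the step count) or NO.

Answer: YES — reaches normal form λ.0 (λ.λ.0 1) (λ.1) (0 0 (λ.λ.0 1)) in 2 ≤ 2 steps

Derivation:
  start: (λ.λ.0 1 ((λ.λ.1) 0) (0 0 1)) (λ.λ.0 1)
  step 1: λ.0 (λ.λ.0 1) ((λ.λ.1) 0) (0 0 (λ.λ.0 1))
  step 2: λ.0 (λ.λ.0 1) (λ.1) (0 0 (λ.λ.0 1))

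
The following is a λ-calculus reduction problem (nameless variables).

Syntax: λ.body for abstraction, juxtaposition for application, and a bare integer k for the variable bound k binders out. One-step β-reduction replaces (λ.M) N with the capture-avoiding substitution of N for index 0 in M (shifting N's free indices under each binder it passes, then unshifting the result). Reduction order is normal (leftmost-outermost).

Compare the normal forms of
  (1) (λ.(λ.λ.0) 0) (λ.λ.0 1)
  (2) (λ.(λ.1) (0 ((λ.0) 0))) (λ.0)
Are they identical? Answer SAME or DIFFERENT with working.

Answer: SAME — A ⇓ λ.0, B ⇓ λ.0

Derivation:
Term A:
  start: (λ.(λ.λ.0) 0) (λ.λ.0 1)
  [1] (λ.λ.0) (λ.λ.0 1)
  [2] λ.0

Term B:
  start: (λ.(λ.1) (0 ((λ.0) 0))) (λ.0)
  [1] (λ.λ.0) ((λ.0) ((λ.0) (λ.0)))
  [2] λ.0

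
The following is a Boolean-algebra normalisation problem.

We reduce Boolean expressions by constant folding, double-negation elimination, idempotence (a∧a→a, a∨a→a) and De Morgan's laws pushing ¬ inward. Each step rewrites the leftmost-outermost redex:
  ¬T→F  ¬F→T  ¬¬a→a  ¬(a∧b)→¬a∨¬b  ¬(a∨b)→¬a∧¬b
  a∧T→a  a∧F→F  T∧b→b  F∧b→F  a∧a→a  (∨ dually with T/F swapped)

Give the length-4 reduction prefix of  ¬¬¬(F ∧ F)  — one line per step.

  start: ¬¬¬(F ∧ F)
  [1] ¬(F ∧ F)
  [2] ¬F ∨ ¬F
  [3] ¬F
  [4] T

Answer: after 4 steps: T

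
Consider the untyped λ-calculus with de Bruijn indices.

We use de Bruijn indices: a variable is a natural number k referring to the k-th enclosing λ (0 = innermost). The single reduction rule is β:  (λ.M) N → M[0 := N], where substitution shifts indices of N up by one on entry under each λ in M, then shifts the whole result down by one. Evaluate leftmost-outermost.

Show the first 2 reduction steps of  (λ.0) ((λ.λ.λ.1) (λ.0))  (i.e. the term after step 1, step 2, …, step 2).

Answer: after 2 steps: λ.λ.1

Working:
  start: (λ.0) ((λ.λ.λ.1) (λ.0))
  step 1: (λ.λ.λ.1) (λ.0)
  step 2: λ.λ.1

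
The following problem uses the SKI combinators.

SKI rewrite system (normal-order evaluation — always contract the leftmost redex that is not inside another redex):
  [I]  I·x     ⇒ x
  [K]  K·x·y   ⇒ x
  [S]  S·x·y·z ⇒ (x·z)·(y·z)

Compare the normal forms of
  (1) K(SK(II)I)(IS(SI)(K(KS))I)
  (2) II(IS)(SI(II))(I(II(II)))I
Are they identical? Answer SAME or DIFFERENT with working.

Answer: SAME — A ⇓ I, B ⇓ I

Working:
Term A:
  start: K(SK(II)I)(IS(SI)(K(KS))I)
  [1] SK(II)I
  [2] KI(III)
  [3] I

Term B:
  start: II(IS)(SI(II))(I(II(II)))I
  [1] I(IS)(SI(II))(I(II(II)))I
  [2] IS(SI(II))(I(II(II)))I
  [3] S(SI(II))(I(II(II)))I
  [4] SI(II)I(I(II(II))I)
  [5] II(III)(I(II(II))I)
  [6] I(III)(I(II(II))I)
  [7] III(I(II(II))I)
  [8] II(I(II(II))I)
  [9] I(I(II(II))I)
  [10] I(II(II))I
  [11] II(II)I
  [12] I(II)I
  [13] III
  [14] II
  [15] I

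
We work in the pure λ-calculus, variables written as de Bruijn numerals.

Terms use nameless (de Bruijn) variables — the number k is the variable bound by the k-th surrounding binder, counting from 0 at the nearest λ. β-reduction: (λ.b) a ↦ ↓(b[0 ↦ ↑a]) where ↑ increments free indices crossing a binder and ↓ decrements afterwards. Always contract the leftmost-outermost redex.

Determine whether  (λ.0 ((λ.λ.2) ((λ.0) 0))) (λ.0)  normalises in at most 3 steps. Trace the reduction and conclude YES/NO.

  start: (λ.0 ((λ.λ.2) ((λ.0) 0))) (λ.0)
  [1] (λ.0) ((λ.λ.λ.0) ((λ.0) (λ.0)))
  [2] (λ.λ.λ.0) ((λ.0) (λ.0))
  [3] λ.λ.0

Answer: YES — reaches normal form λ.λ.0 in 3 ≤ 3 steps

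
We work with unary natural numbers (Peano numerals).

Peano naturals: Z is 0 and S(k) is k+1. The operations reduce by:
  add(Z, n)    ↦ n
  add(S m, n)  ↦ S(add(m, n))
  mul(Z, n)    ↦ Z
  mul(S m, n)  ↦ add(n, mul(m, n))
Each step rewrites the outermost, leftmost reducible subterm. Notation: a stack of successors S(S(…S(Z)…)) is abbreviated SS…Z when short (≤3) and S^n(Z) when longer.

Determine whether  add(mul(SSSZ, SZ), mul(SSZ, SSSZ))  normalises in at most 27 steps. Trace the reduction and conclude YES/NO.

  start: add(mul(SSSZ, SZ), mul(SSZ, SSSZ))
  step 1: add(add(SZ, mul(SSZ, SZ)), mul(SSZ, SSSZ))
  step 2: add(S(add(Z, mul(SSZ, SZ))), mul(SSZ, SSSZ))
  step 3: S(add(add(Z, mul(SSZ, SZ)), mul(SSZ, SSSZ)))
  step 4: S(add(mul(SSZ, SZ), mul(SSZ, SSSZ)))
  step 5: S(add(add(SZ, mul(SZ, SZ)), mul(SSZ, SSSZ)))
  step 6: S(add(S(add(Z, mul(SZ, SZ))), mul(SSZ, SSSZ)))
  step 7: S(S(add(add(Z, mul(SZ, SZ)), mul(SSZ, SSSZ))))
  step 8: S(S(add(mul(SZ, SZ), mul(SSZ, SSSZ))))
  step 9: S(S(add(add(SZ, mul(Z, SZ)), mul(SSZ, SSSZ))))
  step 10: S(S(add(S(add(Z, mul(Z, SZ))), mul(SSZ, SSSZ))))
  step 11: S(S(S(add(add(Z, mul(Z, SZ)), mul(SSZ, SSSZ)))))
  step 12: S(S(S(add(mul(Z, SZ), mul(SSZ, SSSZ)))))
  step 13: S(S(S(add(Z, mul(SSZ, SSSZ)))))
  step 14: S(S(S(mul(SSZ, SSSZ))))
  step 15: S(S(S(add(SSSZ, mul(SZ, SSSZ)))))
  step 16: S(S(S(S(add(SSZ, mul(SZ, SSSZ))))))
  step 17: S(S(S(S(S(add(SZ, mul(SZ, SSSZ)))))))
  step 18: S(S(S(S(S(S(add(Z, mul(SZ, SSSZ))))))))
  step 19: S(S(S(S(S(S(mul(SZ, SSSZ)))))))
  step 20: S(S(S(S(S(S(add(SSSZ, mul(Z, SSSZ))))))))
  step 21: S(S(S(S(S(S(S(add(SSZ, mul(Z, SSSZ)))))))))
  step 22: S(S(S(S(S(S(S(S(add(SZ, mul(Z, SSSZ))))))))))
  step 23: S(S(S(S(S(S(S(S(S(add(Z, mul(Z, SSSZ)))))))))))
  step 24: S(S(S(S(S(S(S(S(S(mul(Z, SSSZ))))))))))
  step 25: S^9(Z)

Answer: YES — reaches normal form S^9(Z) in 25 ≤ 27 steps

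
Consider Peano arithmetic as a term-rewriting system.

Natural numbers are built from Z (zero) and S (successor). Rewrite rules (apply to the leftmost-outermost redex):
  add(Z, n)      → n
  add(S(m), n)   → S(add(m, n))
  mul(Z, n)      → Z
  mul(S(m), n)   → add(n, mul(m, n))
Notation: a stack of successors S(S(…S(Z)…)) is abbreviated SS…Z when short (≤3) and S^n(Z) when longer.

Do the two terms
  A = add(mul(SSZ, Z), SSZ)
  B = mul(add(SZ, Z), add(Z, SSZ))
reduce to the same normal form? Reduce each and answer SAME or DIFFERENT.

Answer: SAME — A ⇓ SSZ, B ⇓ SSZ

Derivation:
Term A:
  start: add(mul(SSZ, Z), SSZ)
  step 1: add(add(Z, mul(SZ, Z)), SSZ)
  step 2: add(mul(SZ, Z), SSZ)
  step 3: add(add(Z, mul(Z, Z)), SSZ)
  step 4: add(mul(Z, Z), SSZ)
  step 5: add(Z, SSZ)
  step 6: SSZ

Term B:
  start: mul(add(SZ, Z), add(Z, SSZ))
  step 1: mul(S(add(Z, Z)), add(Z, SSZ))
  step 2: add(add(Z, SSZ), mul(add(Z, Z), add(Z, SSZ)))
  step 3: add(SSZ, mul(add(Z, Z), add(Z, SSZ)))
  step 4: S(add(SZ, mul(add(Z, Z), add(Z, SSZ))))
  step 5: S(S(add(Z, mul(add(Z, Z), add(Z, SSZ)))))
  step 6: S(S(mul(add(Z, Z), add(Z, SSZ))))
  step 7: S(S(mul(Z, add(Z, SSZ))))
  step 8: SSZ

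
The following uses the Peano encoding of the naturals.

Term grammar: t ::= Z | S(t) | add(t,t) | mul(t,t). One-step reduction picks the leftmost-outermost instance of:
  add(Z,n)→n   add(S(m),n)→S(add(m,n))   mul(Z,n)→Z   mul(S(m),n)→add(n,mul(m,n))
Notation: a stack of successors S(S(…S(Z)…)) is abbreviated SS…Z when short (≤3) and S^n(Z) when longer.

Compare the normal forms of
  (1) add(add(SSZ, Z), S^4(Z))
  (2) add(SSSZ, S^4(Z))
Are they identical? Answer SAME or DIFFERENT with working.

Answer: DIFFERENT — A ⇓ S^6(Z), B ⇓ S^7(Z)

Reduction:
Term A:
  start: add(add(SSZ, Z), S^4(Z))
  →1  add(S(add(SZ, Z)), S^4(Z))
  →2  S(add(add(SZ, Z), S^4(Z)))
  →3  S(add(S(add(Z, Z)), S^4(Z)))
  →4  S(S(add(add(Z, Z), S^4(Z))))
  →5  S(S(add(Z, S^4(Z))))
  →6  S^6(Z)

Term B:
  start: add(SSSZ, S^4(Z))
  →1  S(add(SSZ, S^4(Z)))
  →2  S(S(add(SZ, S^4(Z))))
  →3  S(S(S(add(Z, S^4(Z)))))
  →4  S^7(Z)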